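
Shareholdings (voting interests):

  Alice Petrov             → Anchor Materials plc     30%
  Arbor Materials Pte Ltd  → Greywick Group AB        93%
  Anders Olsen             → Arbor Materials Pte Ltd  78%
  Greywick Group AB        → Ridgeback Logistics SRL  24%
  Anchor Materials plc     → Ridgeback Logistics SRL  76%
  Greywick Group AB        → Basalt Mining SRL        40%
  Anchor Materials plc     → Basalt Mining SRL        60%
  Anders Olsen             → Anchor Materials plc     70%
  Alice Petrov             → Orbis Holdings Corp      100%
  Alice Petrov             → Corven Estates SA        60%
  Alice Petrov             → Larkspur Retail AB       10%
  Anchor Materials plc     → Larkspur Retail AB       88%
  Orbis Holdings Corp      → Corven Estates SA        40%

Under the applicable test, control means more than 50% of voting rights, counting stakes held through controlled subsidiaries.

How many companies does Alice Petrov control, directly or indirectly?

2

Alice holds 100% of Orbis, so Alice controls Orbis.
Alice and Orbis together hold 60% + 40% = 100% of Corven, so Alice controls Corven.
No other company's threshold is met.
Alice controls 2 companies.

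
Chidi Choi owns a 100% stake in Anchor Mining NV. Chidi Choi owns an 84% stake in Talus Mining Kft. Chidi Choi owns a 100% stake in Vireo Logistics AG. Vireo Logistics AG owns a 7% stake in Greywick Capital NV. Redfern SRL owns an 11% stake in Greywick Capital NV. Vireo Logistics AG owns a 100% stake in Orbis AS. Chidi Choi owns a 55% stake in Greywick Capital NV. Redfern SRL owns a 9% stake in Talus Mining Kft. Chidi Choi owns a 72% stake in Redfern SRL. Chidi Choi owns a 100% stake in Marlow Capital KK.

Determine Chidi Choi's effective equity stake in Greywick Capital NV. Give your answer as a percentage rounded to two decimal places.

69.92%

Chidi reaches Greywick along 3 paths.
Via Vireo: 100% × 7% = 7%.
Direct stake: 55% = 55%.
Via Redfern: 72% × 11% = 7.92%.
Total: 7% + 55% + 7.92% = 69.92%.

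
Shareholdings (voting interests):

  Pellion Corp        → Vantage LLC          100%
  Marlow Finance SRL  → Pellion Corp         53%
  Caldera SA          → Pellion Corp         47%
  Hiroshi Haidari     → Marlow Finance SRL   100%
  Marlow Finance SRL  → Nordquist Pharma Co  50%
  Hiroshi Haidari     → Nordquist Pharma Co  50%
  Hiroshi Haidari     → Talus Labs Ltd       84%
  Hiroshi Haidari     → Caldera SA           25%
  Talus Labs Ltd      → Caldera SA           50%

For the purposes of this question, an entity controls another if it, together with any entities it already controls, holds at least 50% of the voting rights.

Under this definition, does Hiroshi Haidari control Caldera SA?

Hiroshi holds 84% of Talus, so Hiroshi controls Talus.
Hiroshi and Talus together hold 25% + 50% = 75% of Caldera, so Hiroshi controls Caldera.

Yes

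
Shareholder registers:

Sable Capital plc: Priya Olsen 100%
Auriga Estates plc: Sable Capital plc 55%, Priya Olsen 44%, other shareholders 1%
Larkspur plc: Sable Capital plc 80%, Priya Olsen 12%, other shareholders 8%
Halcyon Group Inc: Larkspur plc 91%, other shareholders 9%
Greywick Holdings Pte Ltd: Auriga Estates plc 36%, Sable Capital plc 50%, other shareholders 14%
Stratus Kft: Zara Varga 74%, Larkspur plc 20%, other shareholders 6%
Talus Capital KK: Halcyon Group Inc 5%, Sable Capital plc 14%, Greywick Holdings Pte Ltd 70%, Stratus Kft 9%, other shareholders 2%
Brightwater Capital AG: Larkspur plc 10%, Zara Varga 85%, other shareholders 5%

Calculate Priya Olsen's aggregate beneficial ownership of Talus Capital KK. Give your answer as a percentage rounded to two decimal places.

Priya reaches Talus along 8 paths.
Via Sable → Larkspur → Halcyon: 100% × 80% × 91% × 5% = 3.64%.
Via Larkspur → Halcyon: 12% × 91% × 5% = 0.546%.
Via Sable: 100% × 14% = 14%.
Via Sable → Auriga → Greywick: 100% × 55% × 36% × 70% = 13.86%.
Via Auriga → Greywick: 44% × 36% × 70% = 11.088%.
Via Sable → Greywick: 100% × 50% × 70% = 35%.
Via Sable → Larkspur → Stratus: 100% × 80% × 20% × 9% = 1.44%.
Via Larkspur → Stratus: 12% × 20% × 9% = 0.216%.
Total: 3.64% + 0.546% + 14% + 13.86% + 11.088% + 35% + 1.44% + 0.216% = 79.79%.

79.79%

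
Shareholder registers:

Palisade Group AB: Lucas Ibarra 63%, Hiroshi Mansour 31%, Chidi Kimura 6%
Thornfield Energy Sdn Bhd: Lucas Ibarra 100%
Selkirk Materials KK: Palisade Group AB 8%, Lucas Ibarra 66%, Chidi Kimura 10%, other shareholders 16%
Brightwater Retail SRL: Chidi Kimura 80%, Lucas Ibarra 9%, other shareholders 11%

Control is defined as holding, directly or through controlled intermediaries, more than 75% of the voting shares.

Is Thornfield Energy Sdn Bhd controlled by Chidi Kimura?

Chidi holds 80% of Brightwater, so Chidi controls Brightwater.
Neither Chidi nor any entity Chidi controls holds any voting interest in Thornfield.
So Chidi does not control Thornfield.

No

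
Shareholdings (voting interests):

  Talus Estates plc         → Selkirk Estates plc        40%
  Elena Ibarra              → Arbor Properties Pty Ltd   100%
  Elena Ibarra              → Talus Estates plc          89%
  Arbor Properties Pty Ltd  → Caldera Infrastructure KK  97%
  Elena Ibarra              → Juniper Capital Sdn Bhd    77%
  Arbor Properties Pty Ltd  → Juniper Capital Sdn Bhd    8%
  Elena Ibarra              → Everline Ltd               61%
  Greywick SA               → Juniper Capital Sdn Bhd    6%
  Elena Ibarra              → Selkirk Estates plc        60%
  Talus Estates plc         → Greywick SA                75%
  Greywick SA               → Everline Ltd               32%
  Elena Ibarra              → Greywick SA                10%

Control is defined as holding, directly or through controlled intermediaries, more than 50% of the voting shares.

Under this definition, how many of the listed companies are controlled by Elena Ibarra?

7

Elena holds 100% of Arbor, so Elena controls Arbor.
Elena holds 89% of Talus, so Elena controls Talus.
Elena and Talus together hold 10% + 75% = 85% of Greywick, so Elena controls Greywick.
Arbor and Greywick and Elena together hold 8% + 6% + 77% = 91% of Juniper, so Elena controls Juniper.
Elena and Talus together hold 60% + 40% = 100% of Selkirk, so Elena controls Selkirk.
Arbor holds 97% of Caldera, so Elena controls Caldera.
Elena and Greywick together hold 61% + 32% = 93% of Everline, so Elena controls Everline.
Elena controls 7 companies.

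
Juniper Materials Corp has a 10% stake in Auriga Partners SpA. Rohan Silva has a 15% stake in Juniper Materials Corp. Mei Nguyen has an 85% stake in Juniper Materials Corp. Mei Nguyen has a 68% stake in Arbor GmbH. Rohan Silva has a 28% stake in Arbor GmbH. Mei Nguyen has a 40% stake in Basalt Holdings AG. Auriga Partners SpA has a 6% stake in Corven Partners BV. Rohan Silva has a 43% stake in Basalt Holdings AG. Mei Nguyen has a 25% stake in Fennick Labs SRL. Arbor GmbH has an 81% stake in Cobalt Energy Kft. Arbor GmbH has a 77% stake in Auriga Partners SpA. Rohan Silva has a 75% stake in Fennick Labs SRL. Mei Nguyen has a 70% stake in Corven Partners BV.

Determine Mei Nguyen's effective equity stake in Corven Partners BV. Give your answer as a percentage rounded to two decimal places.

Mei reaches Corven along 3 paths.
Direct stake: 70% = 70%.
Via Arbor → Auriga: 68% × 77% × 6% = 3.1416%.
Via Juniper → Auriga: 85% × 10% × 6% = 0.51%.
Total: 70% + 3.1416% + 0.51% = 73.6516%.
Rounded: 73.65%.

73.65%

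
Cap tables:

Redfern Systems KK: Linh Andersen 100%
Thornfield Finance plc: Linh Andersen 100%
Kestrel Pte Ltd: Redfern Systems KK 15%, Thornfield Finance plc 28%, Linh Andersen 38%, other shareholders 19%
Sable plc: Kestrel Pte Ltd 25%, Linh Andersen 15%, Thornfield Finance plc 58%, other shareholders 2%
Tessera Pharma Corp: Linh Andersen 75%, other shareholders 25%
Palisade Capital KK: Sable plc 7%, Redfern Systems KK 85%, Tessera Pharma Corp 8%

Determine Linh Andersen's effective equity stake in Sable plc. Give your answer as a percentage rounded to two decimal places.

93.25%

Linh reaches Sable along 5 paths.
Via Redfern → Kestrel: 100% × 15% × 25% = 3.75%.
Via Thornfield → Kestrel: 100% × 28% × 25% = 7%.
Via Kestrel: 38% × 25% = 9.5%.
Direct stake: 15% = 15%.
Via Thornfield: 100% × 58% = 58%.
Total: 3.75% + 7% + 9.5% + 15% + 58% = 93.25%.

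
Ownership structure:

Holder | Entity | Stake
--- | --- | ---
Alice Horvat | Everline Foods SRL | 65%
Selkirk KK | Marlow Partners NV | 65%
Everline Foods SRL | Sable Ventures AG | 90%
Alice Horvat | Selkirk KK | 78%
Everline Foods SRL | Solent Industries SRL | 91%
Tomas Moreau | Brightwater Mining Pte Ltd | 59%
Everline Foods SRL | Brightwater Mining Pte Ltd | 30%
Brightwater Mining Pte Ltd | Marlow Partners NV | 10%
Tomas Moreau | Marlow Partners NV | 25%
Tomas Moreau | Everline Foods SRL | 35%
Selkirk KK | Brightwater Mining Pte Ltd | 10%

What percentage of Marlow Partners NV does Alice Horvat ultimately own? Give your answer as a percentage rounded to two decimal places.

53.43%

Alice reaches Marlow along 3 paths.
Via Selkirk: 78% × 65% = 50.7%.
Via Selkirk → Brightwater: 78% × 10% × 10% = 0.78%.
Via Everline → Brightwater: 65% × 30% × 10% = 1.95%.
Total: 50.7% + 0.78% + 1.95% = 53.43%.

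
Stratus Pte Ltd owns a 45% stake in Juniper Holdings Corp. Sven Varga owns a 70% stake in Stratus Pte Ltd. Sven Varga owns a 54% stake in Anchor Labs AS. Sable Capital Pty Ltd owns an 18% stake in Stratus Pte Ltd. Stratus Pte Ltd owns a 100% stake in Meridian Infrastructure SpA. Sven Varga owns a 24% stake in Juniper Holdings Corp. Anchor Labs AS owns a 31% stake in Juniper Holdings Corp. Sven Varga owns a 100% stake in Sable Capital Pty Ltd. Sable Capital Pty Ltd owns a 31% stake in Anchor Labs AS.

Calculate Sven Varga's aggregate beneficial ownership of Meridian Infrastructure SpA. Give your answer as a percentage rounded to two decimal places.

Sven reaches Meridian along 2 paths.
Via Stratus: 70% × 100% = 70%.
Via Sable → Stratus: 100% × 18% × 100% = 18%.
Total: 70% + 18% = 88%.
Rounded: 88.00%.

88.00%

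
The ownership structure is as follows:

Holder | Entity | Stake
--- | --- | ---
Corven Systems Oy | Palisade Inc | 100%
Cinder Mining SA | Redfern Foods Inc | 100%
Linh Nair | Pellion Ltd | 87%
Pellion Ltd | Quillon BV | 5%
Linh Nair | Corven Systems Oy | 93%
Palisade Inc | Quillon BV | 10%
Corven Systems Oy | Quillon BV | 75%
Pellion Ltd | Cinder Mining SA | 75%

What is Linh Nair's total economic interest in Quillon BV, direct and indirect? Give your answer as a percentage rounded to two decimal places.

83.40%

Linh reaches Quillon along 3 paths.
Via Corven: 93% × 75% = 69.75%.
Via Pellion: 87% × 5% = 4.35%.
Via Corven → Palisade: 93% × 100% × 10% = 9.3%.
Total: 69.75% + 4.35% + 9.3% = 83.4%.
Rounded: 83.40%.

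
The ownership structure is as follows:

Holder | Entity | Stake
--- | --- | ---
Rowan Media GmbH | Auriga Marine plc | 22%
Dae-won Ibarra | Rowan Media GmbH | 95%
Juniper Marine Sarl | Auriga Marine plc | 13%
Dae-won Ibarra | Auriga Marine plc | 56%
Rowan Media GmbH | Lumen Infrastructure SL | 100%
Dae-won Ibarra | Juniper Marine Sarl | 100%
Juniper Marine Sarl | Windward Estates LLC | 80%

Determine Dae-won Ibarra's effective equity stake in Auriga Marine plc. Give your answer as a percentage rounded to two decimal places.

Dae-won reaches Auriga along 3 paths.
Direct stake: 56% = 56%.
Via Juniper: 100% × 13% = 13%.
Via Rowan: 95% × 22% = 20.9%.
Total: 56% + 13% + 20.9% = 89.9%.
Rounded: 89.90%.

89.90%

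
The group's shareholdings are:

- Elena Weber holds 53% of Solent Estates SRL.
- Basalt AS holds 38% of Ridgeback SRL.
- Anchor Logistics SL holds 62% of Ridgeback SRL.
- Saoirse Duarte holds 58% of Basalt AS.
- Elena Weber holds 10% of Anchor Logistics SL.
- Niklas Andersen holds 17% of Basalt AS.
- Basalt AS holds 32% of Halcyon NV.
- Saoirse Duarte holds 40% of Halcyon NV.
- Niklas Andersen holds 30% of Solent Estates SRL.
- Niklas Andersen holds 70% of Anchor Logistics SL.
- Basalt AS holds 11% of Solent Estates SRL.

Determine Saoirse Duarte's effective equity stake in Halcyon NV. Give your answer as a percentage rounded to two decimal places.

Saoirse reaches Halcyon along 2 paths.
Direct stake: 40% = 40%.
Via Basalt: 58% × 32% = 18.56%.
Total: 40% + 18.56% = 58.56%.

58.56%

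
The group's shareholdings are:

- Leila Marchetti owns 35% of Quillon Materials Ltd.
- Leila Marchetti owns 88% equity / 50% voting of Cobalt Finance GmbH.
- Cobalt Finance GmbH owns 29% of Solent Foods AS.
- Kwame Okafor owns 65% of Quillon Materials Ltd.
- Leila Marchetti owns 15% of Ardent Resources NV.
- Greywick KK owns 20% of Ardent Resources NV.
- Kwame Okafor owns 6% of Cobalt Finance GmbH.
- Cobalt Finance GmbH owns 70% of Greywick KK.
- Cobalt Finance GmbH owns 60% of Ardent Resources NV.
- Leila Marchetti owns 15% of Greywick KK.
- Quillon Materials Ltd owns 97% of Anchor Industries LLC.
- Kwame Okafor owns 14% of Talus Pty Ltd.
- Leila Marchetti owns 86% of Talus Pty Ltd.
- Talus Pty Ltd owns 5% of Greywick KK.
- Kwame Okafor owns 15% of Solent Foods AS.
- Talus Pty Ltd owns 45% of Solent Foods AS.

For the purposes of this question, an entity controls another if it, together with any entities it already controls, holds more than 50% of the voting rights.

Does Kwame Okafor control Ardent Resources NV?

Kwame holds 65% of Quillon, so Kwame controls Quillon.
Quillon holds 97% of Anchor, so Kwame controls Anchor.
Neither Kwame nor any entity Kwame controls holds any voting interest in Ardent.
So Kwame does not control Ardent.

No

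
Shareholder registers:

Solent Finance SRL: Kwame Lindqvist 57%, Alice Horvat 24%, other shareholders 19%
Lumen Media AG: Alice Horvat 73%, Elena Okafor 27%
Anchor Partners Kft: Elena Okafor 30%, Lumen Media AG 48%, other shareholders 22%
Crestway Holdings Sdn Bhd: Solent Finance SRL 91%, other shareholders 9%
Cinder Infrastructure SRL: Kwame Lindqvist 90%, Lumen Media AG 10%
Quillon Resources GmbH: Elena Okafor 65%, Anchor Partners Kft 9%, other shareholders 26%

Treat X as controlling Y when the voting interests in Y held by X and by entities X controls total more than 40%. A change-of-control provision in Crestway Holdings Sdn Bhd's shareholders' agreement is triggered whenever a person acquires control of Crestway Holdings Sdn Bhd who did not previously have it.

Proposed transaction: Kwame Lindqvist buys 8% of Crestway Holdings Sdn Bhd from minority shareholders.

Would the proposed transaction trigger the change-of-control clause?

No

The purchase changes only Kwame's holdings, so Kwame is the only person who could newly come to control Crestway.
Kwame holds 57% of Solent, so Kwame controls Solent.
Solent holds 91% of Crestway, so Kwame controls Crestway.
So Kwame already controls Crestway before the transaction.
After the purchase, Kwame holds 8% of Crestway directly.
Kwame controlled Crestway already, so this is not a new person acquiring control; every other person's position is unchanged or reduced.
No new person acquires control, so the clause is not triggered.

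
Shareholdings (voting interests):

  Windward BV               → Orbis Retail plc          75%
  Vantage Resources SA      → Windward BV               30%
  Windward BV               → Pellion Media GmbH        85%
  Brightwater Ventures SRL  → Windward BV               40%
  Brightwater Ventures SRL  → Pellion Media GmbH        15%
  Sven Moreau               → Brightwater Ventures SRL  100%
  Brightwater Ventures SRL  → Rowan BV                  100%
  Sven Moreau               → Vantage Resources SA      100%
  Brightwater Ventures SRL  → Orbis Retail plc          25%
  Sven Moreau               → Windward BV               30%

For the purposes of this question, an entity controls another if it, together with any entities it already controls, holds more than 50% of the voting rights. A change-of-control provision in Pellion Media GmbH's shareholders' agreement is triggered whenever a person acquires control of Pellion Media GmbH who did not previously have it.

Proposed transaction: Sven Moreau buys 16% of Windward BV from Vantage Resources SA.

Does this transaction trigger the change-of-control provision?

No

The purchase adds only to Sven's holdings (Vantage's stake shrinks), so Sven is the only person who could newly come to control Pellion.
Sven holds 100% of Brightwater, so Sven controls Brightwater.
Sven holds 100% of Vantage, so Sven controls Vantage.
Sven and Brightwater and Vantage together hold 30% + 40% + 30% = 100% of Windward, so Sven controls Windward.
Brightwater and Windward together hold 15% + 85% = 100% of Pellion, so Sven controls Pellion.
So Sven already controls Pellion before the transaction.
After the purchase, Sven's direct stake in Windward rises to 30% + 16% = 46%, and Vantage's stake falls to 14%.
Sven controlled Pellion already, so this is not a new person acquiring control; every other person's position is unchanged or reduced.
No new person acquires control, so the clause is not triggered.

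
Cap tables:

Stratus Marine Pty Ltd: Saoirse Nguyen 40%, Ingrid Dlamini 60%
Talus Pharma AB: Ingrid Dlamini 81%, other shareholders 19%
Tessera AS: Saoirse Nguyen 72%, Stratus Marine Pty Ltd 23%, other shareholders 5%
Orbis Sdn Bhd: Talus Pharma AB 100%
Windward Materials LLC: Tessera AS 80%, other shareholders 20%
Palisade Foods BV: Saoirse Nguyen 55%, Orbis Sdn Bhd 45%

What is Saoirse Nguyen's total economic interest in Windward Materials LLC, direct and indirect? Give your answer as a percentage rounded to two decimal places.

Saoirse reaches Windward along 2 paths.
Via Tessera: 72% × 80% = 57.6%.
Via Stratus → Tessera: 40% × 23% × 80% = 7.36%.
Total: 57.6% + 7.36% = 64.96%.

64.96%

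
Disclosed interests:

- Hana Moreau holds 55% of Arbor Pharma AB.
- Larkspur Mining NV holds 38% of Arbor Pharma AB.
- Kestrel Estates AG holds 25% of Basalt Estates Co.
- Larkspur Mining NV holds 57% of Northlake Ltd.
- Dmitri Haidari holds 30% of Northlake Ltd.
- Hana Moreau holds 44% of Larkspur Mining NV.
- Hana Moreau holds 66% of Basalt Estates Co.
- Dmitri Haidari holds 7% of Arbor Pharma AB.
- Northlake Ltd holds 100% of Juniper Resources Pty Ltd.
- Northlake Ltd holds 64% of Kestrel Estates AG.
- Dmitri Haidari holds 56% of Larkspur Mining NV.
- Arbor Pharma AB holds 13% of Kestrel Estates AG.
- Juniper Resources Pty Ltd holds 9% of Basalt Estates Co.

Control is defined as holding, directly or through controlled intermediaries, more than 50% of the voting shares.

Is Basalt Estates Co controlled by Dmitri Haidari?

Dmitri holds 56% of Larkspur, so Dmitri controls Larkspur.
Larkspur and Dmitri together hold 57% + 30% = 87% of Northlake, so Dmitri controls Northlake.
Northlake holds 100% of Juniper, so Dmitri controls Juniper.
Northlake holds 64% of Kestrel, so Dmitri controls Kestrel.
In Basalt, Dmitri's side holds only 9% + 25% = 34%, not > 50%.
So Dmitri does not control Basalt.

No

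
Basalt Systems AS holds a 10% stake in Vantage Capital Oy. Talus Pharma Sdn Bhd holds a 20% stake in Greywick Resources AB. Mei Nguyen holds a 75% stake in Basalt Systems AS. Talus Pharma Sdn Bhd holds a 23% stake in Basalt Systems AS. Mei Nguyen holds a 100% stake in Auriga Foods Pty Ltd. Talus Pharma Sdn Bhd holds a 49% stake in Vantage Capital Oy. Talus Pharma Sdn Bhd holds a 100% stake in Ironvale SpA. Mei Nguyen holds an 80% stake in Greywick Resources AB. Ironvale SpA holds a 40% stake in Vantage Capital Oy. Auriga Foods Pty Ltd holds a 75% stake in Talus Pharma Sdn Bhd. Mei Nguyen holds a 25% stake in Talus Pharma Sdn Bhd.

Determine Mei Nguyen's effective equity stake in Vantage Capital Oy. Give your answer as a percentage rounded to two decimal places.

98.80%

Mei reaches Vantage along 7 paths.
Via Talus → Ironvale: 25% × 100% × 40% = 10%.
Via Auriga → Talus → Ironvale: 100% × 75% × 100% × 40% = 30%.
Via Talus: 25% × 49% = 12.25%.
Via Auriga → Talus: 100% × 75% × 49% = 36.75%.
Via Talus → Basalt: 25% × 23% × 10% = 0.575%.
Via Auriga → Talus → Basalt: 100% × 75% × 23% × 10% = 1.725%.
Via Basalt: 75% × 10% = 7.5%.
Total: 10% + 30% + 12.25% + 36.75% + 0.575% + 1.725% + 7.5% = 98.8%.
Rounded: 98.80%.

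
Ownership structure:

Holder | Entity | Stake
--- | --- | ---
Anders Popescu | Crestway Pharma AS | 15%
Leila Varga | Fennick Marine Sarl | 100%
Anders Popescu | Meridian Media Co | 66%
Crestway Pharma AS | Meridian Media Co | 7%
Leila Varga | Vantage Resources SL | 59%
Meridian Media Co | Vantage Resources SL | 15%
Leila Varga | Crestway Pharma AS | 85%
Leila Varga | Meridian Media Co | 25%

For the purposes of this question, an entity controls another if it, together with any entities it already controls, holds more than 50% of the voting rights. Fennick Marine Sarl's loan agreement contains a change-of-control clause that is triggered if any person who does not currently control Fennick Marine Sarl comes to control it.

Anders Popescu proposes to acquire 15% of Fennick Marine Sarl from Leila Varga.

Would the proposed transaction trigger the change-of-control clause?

No

The purchase adds only to Anders's holdings (Leila's stake shrinks), so Anders is the only person who could newly come to control Fennick.
Anders holds 66% of Meridian, so Anders controls Meridian.
Neither Anders nor any entity Anders controls holds any voting interest in Fennick.
So before the transaction, Anders does not control Fennick.
After the purchase, Anders holds 15% of Fennick directly, and Leila's stake falls to 85%.
After the transaction, Anders's side holds 15% of Fennick, not > 50%, so Anders still does not control Fennick.
No new person acquires control, so the clause is not triggered.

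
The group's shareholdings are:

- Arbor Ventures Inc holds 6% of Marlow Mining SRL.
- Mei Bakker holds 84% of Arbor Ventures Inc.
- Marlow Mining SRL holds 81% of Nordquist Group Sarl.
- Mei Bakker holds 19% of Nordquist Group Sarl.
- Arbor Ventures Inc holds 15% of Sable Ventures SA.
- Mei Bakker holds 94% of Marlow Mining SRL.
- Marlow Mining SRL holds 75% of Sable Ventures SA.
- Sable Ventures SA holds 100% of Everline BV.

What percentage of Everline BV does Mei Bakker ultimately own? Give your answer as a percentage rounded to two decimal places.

86.88%

Mei reaches Everline along 3 paths.
Via Arbor → Sable: 84% × 15% × 100% = 12.6%.
Via Arbor → Marlow → Sable: 84% × 6% × 75% × 100% = 3.78%.
Via Marlow → Sable: 94% × 75% × 100% = 70.5%.
Total: 12.6% + 3.78% + 70.5% = 86.88%.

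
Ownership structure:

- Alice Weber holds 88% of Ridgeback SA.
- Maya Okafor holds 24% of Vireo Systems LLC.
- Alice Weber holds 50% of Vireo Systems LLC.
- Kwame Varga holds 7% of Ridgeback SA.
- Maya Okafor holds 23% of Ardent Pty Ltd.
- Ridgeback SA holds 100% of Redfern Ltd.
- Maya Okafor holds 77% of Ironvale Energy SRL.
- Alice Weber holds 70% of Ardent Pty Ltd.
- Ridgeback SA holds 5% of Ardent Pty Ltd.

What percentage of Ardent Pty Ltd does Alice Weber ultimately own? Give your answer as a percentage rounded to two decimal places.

Alice reaches Ardent along 2 paths.
Direct stake: 70% = 70%.
Via Ridgeback: 88% × 5% = 4.4%.
Total: 70% + 4.4% = 74.4%.
Rounded: 74.40%.

74.40%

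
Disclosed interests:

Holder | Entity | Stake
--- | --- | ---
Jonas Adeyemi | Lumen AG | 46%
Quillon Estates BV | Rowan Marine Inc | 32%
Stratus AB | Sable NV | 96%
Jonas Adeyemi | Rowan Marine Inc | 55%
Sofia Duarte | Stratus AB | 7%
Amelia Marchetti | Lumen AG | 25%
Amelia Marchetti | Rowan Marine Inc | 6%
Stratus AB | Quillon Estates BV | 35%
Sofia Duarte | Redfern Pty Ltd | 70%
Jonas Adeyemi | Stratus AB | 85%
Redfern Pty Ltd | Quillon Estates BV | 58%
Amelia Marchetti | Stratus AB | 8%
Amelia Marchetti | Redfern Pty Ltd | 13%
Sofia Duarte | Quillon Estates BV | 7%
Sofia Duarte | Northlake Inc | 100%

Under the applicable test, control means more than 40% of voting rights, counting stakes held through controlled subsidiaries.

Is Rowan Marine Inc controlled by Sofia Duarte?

No

Sofia holds 70% of Redfern, so Sofia controls Redfern.
Redfern and Sofia together hold 58% + 7% = 65% of Quillon, so Sofia controls Quillon.
Sofia holds 100% of Northlake, so Sofia controls Northlake.
In Rowan, Sofia's side holds only 32%, not > 40%.
So Sofia does not control Rowan.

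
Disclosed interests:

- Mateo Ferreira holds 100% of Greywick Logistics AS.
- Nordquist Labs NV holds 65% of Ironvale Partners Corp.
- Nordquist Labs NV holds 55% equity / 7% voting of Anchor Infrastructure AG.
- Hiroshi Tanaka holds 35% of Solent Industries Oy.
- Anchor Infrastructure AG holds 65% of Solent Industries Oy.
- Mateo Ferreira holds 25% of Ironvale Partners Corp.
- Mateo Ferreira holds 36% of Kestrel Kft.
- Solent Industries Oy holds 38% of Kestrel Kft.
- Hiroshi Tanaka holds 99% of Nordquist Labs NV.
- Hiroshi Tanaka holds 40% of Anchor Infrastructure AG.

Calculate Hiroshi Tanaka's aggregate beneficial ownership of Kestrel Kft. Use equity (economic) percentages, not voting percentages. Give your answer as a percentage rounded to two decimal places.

36.63%

Hiroshi reaches Kestrel along 3 paths.
Via Solent: 35% × 38% = 13.3%.
Via Nordquist → Anchor → Solent: 99% × 55% × 65% × 38% = 13.44915%.
Via Anchor → Solent: 40% × 65% × 38% = 9.88%.
Total: 13.3% + 13.44915% + 9.88% = 36.62915%.
Rounded: 36.63%.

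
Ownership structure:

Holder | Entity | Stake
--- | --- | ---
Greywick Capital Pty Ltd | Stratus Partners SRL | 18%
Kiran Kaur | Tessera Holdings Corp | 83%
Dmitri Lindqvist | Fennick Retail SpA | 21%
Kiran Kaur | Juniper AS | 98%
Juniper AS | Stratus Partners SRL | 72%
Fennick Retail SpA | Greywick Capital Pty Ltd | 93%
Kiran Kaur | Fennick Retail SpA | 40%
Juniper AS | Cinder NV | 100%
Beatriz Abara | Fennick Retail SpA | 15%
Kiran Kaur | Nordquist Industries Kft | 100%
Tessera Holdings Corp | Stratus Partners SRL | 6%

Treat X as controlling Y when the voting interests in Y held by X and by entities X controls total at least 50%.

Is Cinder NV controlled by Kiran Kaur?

Yes

Kiran holds 98% of Juniper, so Kiran controls Juniper.
Juniper holds 100% of Cinder, so Kiran controls Cinder.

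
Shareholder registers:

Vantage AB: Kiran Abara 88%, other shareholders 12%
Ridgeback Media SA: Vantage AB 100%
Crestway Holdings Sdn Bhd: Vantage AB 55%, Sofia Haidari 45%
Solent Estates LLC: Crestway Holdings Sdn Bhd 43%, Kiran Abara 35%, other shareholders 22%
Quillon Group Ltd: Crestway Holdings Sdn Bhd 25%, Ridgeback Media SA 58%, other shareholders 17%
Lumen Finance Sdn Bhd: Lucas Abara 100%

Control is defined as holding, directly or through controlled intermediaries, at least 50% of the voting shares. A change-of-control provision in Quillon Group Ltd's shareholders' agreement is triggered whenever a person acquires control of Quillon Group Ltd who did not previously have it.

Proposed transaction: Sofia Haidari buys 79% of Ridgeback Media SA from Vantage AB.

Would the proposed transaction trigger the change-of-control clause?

The purchase adds only to Sofia's holdings (Vantage's stake shrinks), so Sofia is the only person who could newly come to control Quillon.
Sofia's largest direct stake is 45% in Crestway, which does not meet the threshold, so Sofia controls no company.
Neither Sofia nor any entity Sofia controls holds any voting interest in Quillon.
So before the transaction, Sofia does not control Quillon.
After the purchase, Sofia holds 79% of Ridgeback directly, and Vantage's stake falls to 21%.
Sofia holds 79% of Ridgeback, so Sofia controls Ridgeback.
Ridgeback holds 58% of Quillon, so Sofia controls Quillon.
Sofia did not control Quillon before and does after, so the clause is triggered.

Yes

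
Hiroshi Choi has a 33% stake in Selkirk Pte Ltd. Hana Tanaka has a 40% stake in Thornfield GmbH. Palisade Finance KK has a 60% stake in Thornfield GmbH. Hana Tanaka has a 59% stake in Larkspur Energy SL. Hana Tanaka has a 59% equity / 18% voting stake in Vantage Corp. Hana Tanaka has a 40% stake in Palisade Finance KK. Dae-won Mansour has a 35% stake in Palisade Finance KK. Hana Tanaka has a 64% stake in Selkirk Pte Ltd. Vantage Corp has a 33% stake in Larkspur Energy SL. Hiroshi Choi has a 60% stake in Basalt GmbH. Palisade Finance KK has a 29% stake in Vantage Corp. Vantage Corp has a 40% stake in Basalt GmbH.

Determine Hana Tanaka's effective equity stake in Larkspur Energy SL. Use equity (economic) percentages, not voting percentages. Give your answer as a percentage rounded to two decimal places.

Hana reaches Larkspur along 3 paths.
Direct stake: 59% = 59%.
Via Palisade → Vantage: 40% × 29% × 33% = 3.828%.
Via Vantage: 59% × 33% = 19.47%.
Total: 59% + 3.828% + 19.47% = 82.298%.
Rounded: 82.30%.

82.30%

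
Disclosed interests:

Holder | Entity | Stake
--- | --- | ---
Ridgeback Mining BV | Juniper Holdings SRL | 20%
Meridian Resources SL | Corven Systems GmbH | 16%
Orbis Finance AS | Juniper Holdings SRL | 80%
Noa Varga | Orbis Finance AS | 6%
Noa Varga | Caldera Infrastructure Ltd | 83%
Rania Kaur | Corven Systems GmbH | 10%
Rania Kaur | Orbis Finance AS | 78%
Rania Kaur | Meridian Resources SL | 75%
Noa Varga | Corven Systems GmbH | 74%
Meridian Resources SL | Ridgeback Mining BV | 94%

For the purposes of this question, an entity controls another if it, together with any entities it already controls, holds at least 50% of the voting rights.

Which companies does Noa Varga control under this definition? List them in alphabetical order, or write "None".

Noa holds 74% of Corven, so Noa controls Corven.
Noa holds 83% of Caldera, so Noa controls Caldera.
No other company's threshold is met.

Caldera Infrastructure Ltd, Corven Systems GmbH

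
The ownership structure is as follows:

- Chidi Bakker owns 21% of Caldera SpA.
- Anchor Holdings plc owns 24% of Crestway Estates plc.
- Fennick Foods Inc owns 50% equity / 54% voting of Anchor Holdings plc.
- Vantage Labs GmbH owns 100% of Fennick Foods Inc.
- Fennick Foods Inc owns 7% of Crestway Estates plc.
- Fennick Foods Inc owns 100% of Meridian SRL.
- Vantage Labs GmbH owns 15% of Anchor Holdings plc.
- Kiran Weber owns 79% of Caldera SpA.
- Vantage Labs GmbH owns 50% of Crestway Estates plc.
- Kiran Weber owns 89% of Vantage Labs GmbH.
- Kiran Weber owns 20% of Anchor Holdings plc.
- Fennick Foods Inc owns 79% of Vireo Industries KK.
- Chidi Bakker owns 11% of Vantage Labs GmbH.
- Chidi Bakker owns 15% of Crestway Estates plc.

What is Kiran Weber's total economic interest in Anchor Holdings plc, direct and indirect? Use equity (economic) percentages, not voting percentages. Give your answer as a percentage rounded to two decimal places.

Kiran reaches Anchor along 3 paths.
Via Vantage → Fennick: 89% × 100% × 50% = 44.5%.
Via Vantage: 89% × 15% = 13.35%.
Direct stake: 20% = 20%.
Total: 44.5% + 13.35% + 20% = 77.85%.

77.85%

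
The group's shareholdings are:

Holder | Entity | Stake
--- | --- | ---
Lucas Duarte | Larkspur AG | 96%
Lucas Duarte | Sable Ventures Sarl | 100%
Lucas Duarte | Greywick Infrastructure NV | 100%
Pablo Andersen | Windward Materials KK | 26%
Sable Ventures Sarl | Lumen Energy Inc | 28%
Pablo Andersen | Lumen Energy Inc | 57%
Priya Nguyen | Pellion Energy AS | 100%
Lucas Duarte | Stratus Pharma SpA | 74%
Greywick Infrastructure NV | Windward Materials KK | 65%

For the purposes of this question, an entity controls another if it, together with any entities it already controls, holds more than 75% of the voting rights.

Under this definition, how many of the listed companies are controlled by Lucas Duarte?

Lucas holds 100% of Greywick, so Lucas controls Greywick.
Lucas holds 100% of Sable, so Lucas controls Sable.
Lucas holds 96% of Larkspur, so Lucas controls Larkspur.
No other company's threshold is met.
Lucas controls 3 companies.

3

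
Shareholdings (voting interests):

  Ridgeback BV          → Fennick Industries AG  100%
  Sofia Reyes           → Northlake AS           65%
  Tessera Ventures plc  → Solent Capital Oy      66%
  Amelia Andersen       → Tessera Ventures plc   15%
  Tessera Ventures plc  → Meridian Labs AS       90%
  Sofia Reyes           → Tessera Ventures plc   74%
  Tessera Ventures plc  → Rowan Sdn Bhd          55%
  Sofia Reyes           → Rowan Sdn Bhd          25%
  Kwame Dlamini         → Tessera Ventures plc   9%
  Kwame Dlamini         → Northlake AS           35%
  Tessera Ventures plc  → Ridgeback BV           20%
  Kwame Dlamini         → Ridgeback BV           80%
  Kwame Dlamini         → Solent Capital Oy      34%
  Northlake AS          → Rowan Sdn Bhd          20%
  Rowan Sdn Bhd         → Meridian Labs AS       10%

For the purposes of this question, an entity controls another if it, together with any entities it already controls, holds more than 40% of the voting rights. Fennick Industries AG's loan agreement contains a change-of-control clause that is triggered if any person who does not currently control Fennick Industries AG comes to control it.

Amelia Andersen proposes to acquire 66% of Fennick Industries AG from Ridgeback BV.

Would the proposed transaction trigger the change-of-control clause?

The purchase adds only to Amelia's holdings (Ridgeback's stake shrinks), so Amelia is the only person who could newly come to control Fennick.
Amelia's largest direct stake is 15% in Tessera, which does not meet the threshold, so Amelia controls no company.
Neither Amelia nor any entity Amelia controls holds any voting interest in Fennick.
So before the transaction, Amelia does not control Fennick.
After the purchase, Amelia holds 66% of Fennick directly, and Ridgeback's stake falls to 34%.
Amelia holds 66% of Fennick, so Amelia controls Fennick.
Amelia did not control Fennick before and does after, so the clause is triggered.

Yes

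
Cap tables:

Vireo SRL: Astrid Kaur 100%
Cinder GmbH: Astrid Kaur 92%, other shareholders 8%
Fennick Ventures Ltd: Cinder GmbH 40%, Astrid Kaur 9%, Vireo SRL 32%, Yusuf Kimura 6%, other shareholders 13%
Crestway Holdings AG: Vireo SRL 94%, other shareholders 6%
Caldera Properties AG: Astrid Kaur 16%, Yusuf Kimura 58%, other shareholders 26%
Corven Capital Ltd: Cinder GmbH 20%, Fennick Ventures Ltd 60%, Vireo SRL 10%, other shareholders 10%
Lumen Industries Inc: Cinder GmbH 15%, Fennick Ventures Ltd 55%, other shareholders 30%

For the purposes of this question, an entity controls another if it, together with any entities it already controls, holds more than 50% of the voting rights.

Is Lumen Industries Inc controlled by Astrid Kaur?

Yes

Astrid holds 100% of Vireo, so Astrid controls Vireo.
Astrid holds 92% of Cinder, so Astrid controls Cinder.
Cinder and Astrid and Vireo together hold 40% + 9% + 32% = 81% of Fennick, so Astrid controls Fennick.
Cinder and Fennick together hold 15% + 55% = 70% of Lumen, so Astrid controls Lumen.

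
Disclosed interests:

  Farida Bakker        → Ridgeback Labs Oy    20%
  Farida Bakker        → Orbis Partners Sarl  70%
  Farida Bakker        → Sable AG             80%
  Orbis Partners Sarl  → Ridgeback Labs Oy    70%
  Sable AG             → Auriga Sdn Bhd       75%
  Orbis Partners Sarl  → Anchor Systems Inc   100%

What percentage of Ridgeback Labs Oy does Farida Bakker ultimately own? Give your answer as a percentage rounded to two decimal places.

69.00%

Farida reaches Ridgeback along 2 paths.
Direct stake: 20% = 20%.
Via Orbis: 70% × 70% = 49%.
Total: 20% + 49% = 69%.
Rounded: 69.00%.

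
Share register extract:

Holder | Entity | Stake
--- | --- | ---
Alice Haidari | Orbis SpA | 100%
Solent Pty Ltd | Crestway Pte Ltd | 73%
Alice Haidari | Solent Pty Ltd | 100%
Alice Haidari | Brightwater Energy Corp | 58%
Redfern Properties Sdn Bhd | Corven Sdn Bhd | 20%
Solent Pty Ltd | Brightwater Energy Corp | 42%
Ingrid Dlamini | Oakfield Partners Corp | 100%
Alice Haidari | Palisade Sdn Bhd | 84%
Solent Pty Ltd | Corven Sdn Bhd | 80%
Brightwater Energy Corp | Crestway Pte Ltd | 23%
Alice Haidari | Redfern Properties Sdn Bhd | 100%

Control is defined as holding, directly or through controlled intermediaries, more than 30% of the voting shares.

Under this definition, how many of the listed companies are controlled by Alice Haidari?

7

Alice holds 100% of Orbis, so Alice controls Orbis.
Alice holds 100% of Solent, so Alice controls Solent.
Alice holds 100% of Redfern, so Alice controls Redfern.
Alice holds 84% of Palisade, so Alice controls Palisade.
Solent and Alice together hold 42% + 58% = 100% of Brightwater, so Alice controls Brightwater.
Solent and Brightwater together hold 73% + 23% = 96% of Crestway, so Alice controls Crestway.
Redfern and Solent together hold 20% + 80% = 100% of Corven, so Alice controls Corven.
No other company's threshold is met.
Alice controls 7 companies.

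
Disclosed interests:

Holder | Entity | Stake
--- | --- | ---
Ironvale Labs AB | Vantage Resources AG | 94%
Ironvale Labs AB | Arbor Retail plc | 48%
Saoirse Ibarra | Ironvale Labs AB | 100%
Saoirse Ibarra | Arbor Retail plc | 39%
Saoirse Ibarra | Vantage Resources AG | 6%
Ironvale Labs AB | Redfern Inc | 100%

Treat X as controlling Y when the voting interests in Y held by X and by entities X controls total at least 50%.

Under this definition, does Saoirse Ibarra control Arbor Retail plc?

Saoirse holds 100% of Ironvale, so Saoirse controls Ironvale.
Saoirse and Ironvale together hold 39% + 48% = 87% of Arbor, so Saoirse controls Arbor.

Yes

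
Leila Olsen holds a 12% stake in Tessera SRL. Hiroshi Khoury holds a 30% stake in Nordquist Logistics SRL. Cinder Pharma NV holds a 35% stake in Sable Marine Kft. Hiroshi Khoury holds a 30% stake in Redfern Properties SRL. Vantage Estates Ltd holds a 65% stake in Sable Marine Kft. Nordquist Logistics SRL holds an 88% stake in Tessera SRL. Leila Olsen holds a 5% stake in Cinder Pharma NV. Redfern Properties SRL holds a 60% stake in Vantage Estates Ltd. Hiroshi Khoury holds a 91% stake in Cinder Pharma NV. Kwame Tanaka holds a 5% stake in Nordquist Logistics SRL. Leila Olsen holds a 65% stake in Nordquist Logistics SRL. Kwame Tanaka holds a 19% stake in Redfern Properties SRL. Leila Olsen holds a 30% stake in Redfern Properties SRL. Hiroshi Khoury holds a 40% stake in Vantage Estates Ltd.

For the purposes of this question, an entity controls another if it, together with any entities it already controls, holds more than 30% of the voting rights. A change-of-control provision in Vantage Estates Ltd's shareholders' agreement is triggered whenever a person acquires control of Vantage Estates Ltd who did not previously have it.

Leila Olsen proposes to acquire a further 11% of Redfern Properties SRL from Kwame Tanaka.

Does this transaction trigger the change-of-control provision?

Yes

The purchase adds only to Leila's holdings (Kwame's stake shrinks), so Leila is the only person who could newly come to control Vantage.
Leila holds 65% of Nordquist, so Leila controls Nordquist.
Nordquist and Leila together hold 88% + 12% = 100% of Tessera, so Leila controls Tessera.
Neither Leila nor any entity Leila controls holds any voting interest in Vantage.
So before the transaction, Leila does not control Vantage.
After the purchase, Leila's direct stake in Redfern rises to 30% + 11% = 41%, and Kwame's stake falls to 8%.
Leila holds 41% of Redfern, so Leila controls Redfern.
Redfern holds 60% of Vantage, so Leila controls Vantage.
Leila did not control Vantage before and does after, so the clause is triggered.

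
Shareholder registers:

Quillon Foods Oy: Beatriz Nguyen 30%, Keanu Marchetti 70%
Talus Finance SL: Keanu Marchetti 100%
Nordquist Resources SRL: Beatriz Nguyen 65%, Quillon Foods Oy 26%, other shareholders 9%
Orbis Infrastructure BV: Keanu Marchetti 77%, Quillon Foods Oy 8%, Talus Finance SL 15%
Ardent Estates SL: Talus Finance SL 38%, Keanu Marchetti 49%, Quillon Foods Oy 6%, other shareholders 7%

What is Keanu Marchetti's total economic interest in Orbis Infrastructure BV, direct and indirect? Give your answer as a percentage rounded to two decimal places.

97.60%

Keanu reaches Orbis along 3 paths.
Direct stake: 77% = 77%.
Via Quillon: 70% × 8% = 5.6%.
Via Talus: 100% × 15% = 15%.
Total: 77% + 5.6% + 15% = 97.6%.
Rounded: 97.60%.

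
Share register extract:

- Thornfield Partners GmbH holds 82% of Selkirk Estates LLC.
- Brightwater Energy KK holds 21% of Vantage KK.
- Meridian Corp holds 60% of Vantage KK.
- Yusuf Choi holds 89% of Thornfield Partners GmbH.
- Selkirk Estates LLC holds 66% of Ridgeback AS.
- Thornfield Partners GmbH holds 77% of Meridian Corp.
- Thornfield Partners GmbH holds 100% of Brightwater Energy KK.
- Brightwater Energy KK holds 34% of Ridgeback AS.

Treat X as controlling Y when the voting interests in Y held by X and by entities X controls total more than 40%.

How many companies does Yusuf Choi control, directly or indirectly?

Yusuf holds 89% of Thornfield, so Yusuf controls Thornfield.
Thornfield holds 82% of Selkirk, so Yusuf controls Selkirk.
Thornfield holds 100% of Brightwater, so Yusuf controls Brightwater.
Thornfield holds 77% of Meridian, so Yusuf controls Meridian.
Brightwater and Selkirk together hold 34% + 66% = 100% of Ridgeback, so Yusuf controls Ridgeback.
Brightwater and Meridian together hold 21% + 60% = 81% of Vantage, so Yusuf controls Vantage.
Yusuf controls 6 companies.

6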